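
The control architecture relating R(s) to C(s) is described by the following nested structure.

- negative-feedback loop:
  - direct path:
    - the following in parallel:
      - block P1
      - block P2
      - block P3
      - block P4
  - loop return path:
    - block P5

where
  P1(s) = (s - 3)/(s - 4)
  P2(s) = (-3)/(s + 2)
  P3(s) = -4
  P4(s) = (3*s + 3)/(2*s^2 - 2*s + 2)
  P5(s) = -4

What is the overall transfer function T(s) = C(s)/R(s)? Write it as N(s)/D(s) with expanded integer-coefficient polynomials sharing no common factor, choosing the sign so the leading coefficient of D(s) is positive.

The answer is (-6*s^4 + 17*s^3 + 59*s^2 - 98*s + 52)/(26*s^4 - 74*s^3 - 246*s^2 + 404*s - 224).

Reasoning:
Step 1 - reduce the parallel group P1, P2, P3, P4 -> (-6*s^4 + 17*s^3 + 59*s^2 - 98*s + 52)/(2*s^4 - 6*s^3 - 10*s^2 + 12*s - 16)
Step 2 - feedback reduction of (P1+P2+P3+P4), P5, which is the overall transfer function T(s) = C(s)/R(s) in lowest terms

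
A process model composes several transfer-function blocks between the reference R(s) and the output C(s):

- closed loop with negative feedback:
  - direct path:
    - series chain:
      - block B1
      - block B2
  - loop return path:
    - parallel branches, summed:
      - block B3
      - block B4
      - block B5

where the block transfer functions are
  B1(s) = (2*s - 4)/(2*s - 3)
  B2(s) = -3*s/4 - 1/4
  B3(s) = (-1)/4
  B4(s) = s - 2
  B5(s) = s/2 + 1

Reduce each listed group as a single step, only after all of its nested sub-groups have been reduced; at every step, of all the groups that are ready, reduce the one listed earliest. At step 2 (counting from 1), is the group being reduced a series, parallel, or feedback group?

1. series reduction of B1, B2
2. sum the parallel branches B3, B4, B5
3. collapse the loop ((B1*B2) forward, (B3+B4+B5) return)
At step 2 the group reduced is parallel.

Therefore the answer is parallel.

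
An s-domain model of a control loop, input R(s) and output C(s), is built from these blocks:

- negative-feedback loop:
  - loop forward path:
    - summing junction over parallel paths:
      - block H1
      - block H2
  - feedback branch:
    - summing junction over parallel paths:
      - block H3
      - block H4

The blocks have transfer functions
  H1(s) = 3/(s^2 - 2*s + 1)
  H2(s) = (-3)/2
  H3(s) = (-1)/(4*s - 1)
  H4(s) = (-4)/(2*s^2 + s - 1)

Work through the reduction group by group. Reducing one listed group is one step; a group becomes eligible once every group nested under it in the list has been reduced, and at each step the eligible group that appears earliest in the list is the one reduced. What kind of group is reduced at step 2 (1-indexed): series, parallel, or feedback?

(1) sum the parallel branches H1, H2
(2) add H3, H4 (parallel)
(3) feedback reduction of (H1+H2), (H3+H4)
The group at step 2 is a parallel group.

Final answer: parallel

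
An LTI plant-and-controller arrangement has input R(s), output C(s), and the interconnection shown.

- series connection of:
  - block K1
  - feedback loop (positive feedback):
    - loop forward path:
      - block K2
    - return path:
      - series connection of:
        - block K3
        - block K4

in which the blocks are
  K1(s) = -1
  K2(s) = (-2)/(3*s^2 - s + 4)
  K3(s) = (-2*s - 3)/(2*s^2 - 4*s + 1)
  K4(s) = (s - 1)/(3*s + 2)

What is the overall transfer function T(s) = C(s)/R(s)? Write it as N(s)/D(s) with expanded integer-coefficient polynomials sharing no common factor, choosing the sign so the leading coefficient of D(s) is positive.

(1) multiply K3, K4 (series); result (-2*s^2 - s + 3)/(6*s^3 - 8*s^2 - 5*s + 2)
(2) collapse the loop (K2 forward, (K3*K4) return); result (-12*s^3 + 16*s^2 + 10*s - 4)/(18*s^5 - 30*s^4 + 17*s^3 - 25*s^2 - 24*s + 14)
(3) cascade K1, [K2/(1-K2*(K3*K4))]; the result is T(s) itself (integer coefficients, no common factor, positive leading denominator coefficient)

Hence the answer: (12*s^3 - 16*s^2 - 10*s + 4)/(18*s^5 - 30*s^4 + 17*s^3 - 25*s^2 - 24*s + 14)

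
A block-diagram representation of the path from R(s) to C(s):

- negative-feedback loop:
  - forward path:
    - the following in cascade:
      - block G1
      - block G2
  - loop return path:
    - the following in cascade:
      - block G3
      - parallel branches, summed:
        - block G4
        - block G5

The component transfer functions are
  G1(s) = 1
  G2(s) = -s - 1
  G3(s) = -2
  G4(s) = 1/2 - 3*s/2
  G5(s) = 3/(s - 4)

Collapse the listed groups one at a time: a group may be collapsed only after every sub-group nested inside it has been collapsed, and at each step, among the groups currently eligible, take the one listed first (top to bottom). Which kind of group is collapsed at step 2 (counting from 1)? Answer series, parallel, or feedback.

The answer is parallel.

Reasoning:
1. multiply G1, G2 (series)
2. combine G4, G5 in parallel
3. combine G3, (G4+G5) in series
4. reduce the feedback loop with forward (G1*G2) and return (G3*(G4+G5))
At step 2 the group reduced is parallel.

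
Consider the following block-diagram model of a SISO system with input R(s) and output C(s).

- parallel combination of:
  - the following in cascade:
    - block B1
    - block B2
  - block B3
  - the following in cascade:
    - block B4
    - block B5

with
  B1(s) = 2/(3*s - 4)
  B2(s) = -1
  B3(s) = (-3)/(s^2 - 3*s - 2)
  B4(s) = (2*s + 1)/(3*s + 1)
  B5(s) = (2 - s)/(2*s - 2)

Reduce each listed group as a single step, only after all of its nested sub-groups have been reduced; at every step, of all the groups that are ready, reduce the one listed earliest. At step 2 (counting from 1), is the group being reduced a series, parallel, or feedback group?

Reducing step by step:

Step 1. multiply B1, B2 (series)
Step 2. reduce the series chain B4, B5
Step 3. sum the parallel branches (B1*B2), B3, (B4*B5)
The group at step 2 is a series group.

Answer: series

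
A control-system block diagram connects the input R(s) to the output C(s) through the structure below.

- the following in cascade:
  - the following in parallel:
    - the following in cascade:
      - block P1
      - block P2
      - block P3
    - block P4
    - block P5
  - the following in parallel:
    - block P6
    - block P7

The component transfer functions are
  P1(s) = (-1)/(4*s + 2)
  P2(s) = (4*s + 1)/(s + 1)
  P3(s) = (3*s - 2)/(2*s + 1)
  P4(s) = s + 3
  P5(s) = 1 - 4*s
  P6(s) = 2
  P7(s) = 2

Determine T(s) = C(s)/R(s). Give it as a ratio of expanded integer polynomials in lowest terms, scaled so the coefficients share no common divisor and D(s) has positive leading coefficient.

The answer is (-48*s^4 - 32*s^3 + 44*s^2 + 78*s + 20)/(4*s^3 + 8*s^2 + 5*s + 1).

Reasoning:
[1] series reduction of P1, P2, P3: (-12*s^2 + 5*s + 2)/(8*s^3 + 16*s^2 + 10*s + 2)
[2] reduce the parallel group (P1*P2*P3), P4, P5: (-24*s^4 - 16*s^3 + 22*s^2 + 39*s + 10)/(8*s^3 + 16*s^2 + 10*s + 2)
[3] add P6, P7 (parallel): 4
[4] combine ((P1*P2*P3)+P4+P5), (P6+P7) in series, giving the overall T(s)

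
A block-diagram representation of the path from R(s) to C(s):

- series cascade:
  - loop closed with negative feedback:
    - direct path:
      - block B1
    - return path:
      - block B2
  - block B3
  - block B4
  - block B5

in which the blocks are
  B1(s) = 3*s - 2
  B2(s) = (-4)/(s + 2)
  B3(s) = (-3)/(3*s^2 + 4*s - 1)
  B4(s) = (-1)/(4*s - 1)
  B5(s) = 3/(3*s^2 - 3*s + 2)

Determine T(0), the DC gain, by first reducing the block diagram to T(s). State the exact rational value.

1. reduce the feedback loop with forward B1 and return B2 = (-3*s^2 - 4*s + 4)/(11*s - 10)
2. combine [B1/(1+B1*B2)], B3, B4, B5 in series = (-27*s^2 - 36*s + 36)/(396*s^6 - 327*s^5 - 459*s^4 + 973*s^3 - 739*s^2 + 212*s - 20)
DC gain: substitute s = 0 into T(s) from step 2: T(0) = 36/(-20) = -9/5.

Final answer: -9/5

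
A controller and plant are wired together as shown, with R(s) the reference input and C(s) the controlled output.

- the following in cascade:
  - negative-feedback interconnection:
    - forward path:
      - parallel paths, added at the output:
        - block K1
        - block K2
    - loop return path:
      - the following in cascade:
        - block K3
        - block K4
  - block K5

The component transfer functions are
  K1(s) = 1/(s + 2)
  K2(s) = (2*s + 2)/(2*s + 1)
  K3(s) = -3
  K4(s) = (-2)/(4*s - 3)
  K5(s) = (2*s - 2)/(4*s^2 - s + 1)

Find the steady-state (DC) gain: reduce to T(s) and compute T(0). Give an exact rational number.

The answer is 5/4.

Reasoning:
[1] sum the parallel branches K1, K2; result (2*s^2 + 8*s + 5)/(2*s^2 + 5*s + 2)
[2] multiply K3, K4 (series); result 6/(4*s - 3)
[3] apply the feedback formula to (K1+K2), (K3*K4); result (8*s^3 + 26*s^2 - 4*s - 15)/(8*s^3 + 26*s^2 + 41*s + 24)
[4] series reduction of [(K1+K2)/(1+(K1+K2)*(K3*K4))], K5; result (16*s^4 + 36*s^3 - 60*s^2 - 22*s + 30)/(32*s^5 + 96*s^4 + 146*s^3 + 81*s^2 + 17*s + 24)
The step-4 result is T(s). Setting s = 0: T(0) = 30/24 = 5/4.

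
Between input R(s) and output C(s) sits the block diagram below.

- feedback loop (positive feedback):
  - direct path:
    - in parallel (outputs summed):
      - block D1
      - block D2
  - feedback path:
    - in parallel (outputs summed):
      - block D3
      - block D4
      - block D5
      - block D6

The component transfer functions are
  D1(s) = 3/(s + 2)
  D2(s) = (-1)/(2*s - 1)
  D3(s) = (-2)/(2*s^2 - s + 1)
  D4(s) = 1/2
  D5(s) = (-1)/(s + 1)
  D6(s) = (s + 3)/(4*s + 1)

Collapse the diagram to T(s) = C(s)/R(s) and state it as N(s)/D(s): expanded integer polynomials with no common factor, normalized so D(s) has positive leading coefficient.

Step 1: combine D1, D2 in parallel = (5*s - 5)/(2*s^2 + 3*s - 2)
Step 2: parallel reduction of D3, D4, D5, D6 = (12*s^4 + 4*s^3 - 5*s^2 - 20*s + 1)/(16*s^4 + 12*s^3 + 2*s^2 + 8*s + 2)
Step 3: apply the feedback formula to (D1+D2), (D3+D4+D5+D6); the result is T(s) itself (integer coefficients, no common factor, positive leading denominator coefficient)

Answer: (80*s^5 - 20*s^4 - 50*s^3 + 30*s^2 - 30*s - 10)/(32*s^6 + 12*s^5 + 48*s^4 + 43*s^3 + 99*s^2 - 115*s + 1)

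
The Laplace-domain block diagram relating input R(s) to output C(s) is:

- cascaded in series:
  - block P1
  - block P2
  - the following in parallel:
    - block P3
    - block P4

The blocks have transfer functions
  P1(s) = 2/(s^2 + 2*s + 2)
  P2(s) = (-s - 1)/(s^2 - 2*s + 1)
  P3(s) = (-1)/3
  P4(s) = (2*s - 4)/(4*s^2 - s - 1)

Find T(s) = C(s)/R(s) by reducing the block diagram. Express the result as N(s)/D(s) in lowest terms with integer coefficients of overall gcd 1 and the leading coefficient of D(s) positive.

The answer is (8*s^3 - 6*s^2 + 8*s + 22)/(12*s^6 - 3*s^5 - 15*s^4 - 21*s^3 + 33*s^2 - 6).

Reasoning:
[1] sum the parallel branches P3, P4: (-4*s^2 + 7*s - 11)/(12*s^2 - 3*s - 3)
[2] multiply P1, P2, (P3+P4) (series), which is the overall transfer function T(s) = C(s)/R(s) in lowest terms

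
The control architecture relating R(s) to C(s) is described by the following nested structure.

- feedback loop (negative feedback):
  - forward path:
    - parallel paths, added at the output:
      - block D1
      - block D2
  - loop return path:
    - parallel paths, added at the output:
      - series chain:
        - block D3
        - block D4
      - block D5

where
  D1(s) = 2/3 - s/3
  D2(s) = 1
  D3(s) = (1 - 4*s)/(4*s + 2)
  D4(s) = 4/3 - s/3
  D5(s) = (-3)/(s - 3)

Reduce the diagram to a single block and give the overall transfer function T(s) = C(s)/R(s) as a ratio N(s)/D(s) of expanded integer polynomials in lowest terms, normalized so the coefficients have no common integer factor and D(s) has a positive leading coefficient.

Reducing step by step:

Step 1: combine D1, D2 in parallel -> 5/3 - s/3
Step 2: series reduction of D3, D4 -> (4*s^2 - 17*s + 4)/(12*s + 6)
Step 3: parallel reduction of (D3*D4), D5 -> (4*s^3 - 29*s^2 + 19*s - 30)/(12*s^2 - 30*s - 18)
Step 4: apply the feedback formula to (D1+D2), ((D3*D4)+D5), which is the overall transfer function T(s) = C(s)/R(s) in lowest terms

Answer: (12*s^3 - 90*s^2 + 132*s + 90)/(4*s^4 - 49*s^3 + 128*s^2 - 35*s + 204)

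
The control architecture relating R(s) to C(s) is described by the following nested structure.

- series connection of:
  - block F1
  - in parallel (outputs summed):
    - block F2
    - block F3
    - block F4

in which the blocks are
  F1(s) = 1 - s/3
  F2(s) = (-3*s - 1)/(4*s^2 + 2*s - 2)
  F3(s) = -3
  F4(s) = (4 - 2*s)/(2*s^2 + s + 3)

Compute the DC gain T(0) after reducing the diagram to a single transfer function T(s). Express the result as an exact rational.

First reduce the diagram to T(s).

(1) sum the parallel branches F2, F3, F4: (-24*s^4 - 38*s^3 - 23*s^2 - 10*s + 7)/(8*s^4 + 8*s^3 + 10*s^2 + 4*s - 6)
(2) reduce the series chain F1, (F2+F3+F4): (24*s^5 - 34*s^4 - 91*s^3 - 59*s^2 - 37*s + 21)/(24*s^4 + 24*s^3 + 30*s^2 + 12*s - 18)
Step 2 gives the overall T(s). Then T(0) = 21/(-18) = -7/6.

Answer: -7/6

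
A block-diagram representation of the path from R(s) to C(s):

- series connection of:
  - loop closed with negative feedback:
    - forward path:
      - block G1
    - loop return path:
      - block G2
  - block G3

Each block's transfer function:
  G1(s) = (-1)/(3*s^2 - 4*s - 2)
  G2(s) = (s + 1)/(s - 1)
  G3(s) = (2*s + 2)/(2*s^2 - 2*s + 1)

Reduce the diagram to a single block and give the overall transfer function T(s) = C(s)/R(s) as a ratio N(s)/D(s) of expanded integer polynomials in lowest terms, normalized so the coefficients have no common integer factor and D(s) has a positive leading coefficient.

Answer: (2 - 2*s^2)/(6*s^5 - 20*s^4 + 19*s^3 - 7*s^2 - s + 1)

Working:
Step 1. reduce the feedback loop with forward G1 and return G2 gives (1 - s)/(3*s^3 - 7*s^2 + s + 1)
Step 2. reduce the series chain [G1/(1+G1*G2)], G3, giving the overall T(s)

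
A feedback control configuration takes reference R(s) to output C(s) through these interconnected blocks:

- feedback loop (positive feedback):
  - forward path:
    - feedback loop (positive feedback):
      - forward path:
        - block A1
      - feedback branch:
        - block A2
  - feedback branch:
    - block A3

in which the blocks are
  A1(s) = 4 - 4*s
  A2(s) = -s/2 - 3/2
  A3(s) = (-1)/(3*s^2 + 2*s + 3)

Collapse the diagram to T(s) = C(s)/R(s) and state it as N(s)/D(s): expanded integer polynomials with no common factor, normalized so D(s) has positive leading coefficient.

The answer is (12*s^3 - 4*s^2 + 4*s - 12)/(6*s^4 + 16*s^3 - 7*s^2 + 2*s - 25).

Reasoning:
Step 1: reduce the feedback loop with forward A1 and return A2: (4*s - 4)/(2*s^2 + 4*s - 7)
Step 2: feedback reduction of [A1/(1-A1*A2)], A3, which is the overall transfer function T(s) = C(s)/R(s) in lowest terms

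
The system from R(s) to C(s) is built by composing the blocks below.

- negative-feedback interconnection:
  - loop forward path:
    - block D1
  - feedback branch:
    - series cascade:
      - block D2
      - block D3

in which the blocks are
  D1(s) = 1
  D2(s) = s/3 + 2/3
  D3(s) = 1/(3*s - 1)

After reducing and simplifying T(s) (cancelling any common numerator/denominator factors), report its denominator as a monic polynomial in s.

1. multiply D2, D3 (series) -> (s + 2)/(9*s - 3)
2. apply the feedback formula to D1, (D2*D3) -> (9*s - 3)/(10*s - 1)
The result of step 2 is T(s) in lowest terms. Its denominator has leading coefficient 10; dividing the denominator through by 10 makes it monic.

Final answer: s - 1/10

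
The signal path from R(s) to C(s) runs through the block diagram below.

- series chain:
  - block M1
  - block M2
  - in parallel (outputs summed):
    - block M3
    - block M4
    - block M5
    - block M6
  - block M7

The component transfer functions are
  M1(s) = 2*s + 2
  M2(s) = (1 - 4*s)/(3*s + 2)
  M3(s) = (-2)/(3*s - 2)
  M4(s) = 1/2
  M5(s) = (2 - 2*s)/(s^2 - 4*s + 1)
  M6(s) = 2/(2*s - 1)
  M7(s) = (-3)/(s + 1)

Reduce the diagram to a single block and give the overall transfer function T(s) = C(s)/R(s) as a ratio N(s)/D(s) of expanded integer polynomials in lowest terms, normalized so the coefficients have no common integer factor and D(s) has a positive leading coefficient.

First reduce the diagram to T(s).

1. reduce the parallel group M3, M4, M5, M6 -> (6*s^4 - 51*s^3 + 68*s^2 - 31*s + 6)/(12*s^4 - 62*s^3 + 72*s^2 - 30*s + 4)
2. combine M1, M2, (M3+M4+M5+M6), M7 in series, giving the overall T(s)

Answer: (72*s^5 - 630*s^4 + 969*s^3 - 576*s^2 + 165*s - 18)/(18*s^5 - 81*s^4 + 46*s^3 + 27*s^2 - 24*s + 4)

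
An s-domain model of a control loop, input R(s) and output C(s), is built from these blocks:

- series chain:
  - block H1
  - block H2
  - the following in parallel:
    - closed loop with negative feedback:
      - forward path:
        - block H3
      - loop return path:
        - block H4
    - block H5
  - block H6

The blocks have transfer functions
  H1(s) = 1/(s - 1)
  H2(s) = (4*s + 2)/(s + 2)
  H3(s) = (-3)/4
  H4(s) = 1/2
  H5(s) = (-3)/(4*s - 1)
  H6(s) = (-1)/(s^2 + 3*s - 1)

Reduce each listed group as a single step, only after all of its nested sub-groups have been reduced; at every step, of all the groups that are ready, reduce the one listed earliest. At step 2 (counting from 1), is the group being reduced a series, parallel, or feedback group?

(1) apply the feedback formula to H3, H4
(2) combine [H3/(1+H3*H4)], H5 in parallel
(3) reduce the series chain H1, H2, ([H3/(1+H3*H4)]+H5), H6
Step 2: parallel.

Final answer: parallel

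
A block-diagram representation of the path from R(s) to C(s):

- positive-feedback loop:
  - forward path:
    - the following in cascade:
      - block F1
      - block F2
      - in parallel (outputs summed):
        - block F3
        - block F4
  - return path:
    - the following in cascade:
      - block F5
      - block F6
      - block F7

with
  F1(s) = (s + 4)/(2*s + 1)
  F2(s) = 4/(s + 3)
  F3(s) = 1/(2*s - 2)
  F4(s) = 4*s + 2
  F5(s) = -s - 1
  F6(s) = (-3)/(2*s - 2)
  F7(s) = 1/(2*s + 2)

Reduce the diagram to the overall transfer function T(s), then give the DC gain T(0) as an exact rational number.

[1] sum the parallel branches F3, F4 gives (8*s^2 - 4*s - 3)/(2*s - 2)
[2] reduce the series chain F1, F2, (F3+F4) gives (16*s^3 + 56*s^2 - 38*s - 24)/(2*s^3 + 5*s^2 - 4*s - 3)
[3] cascade F5, F6, F7 gives 3/(4*s - 4)
[4] apply the feedback formula to (F1*F2*(F3+F4)), (F5*F6*F7) gives (32*s^4 + 80*s^3 - 188*s^2 + 28*s + 48)/(4*s^4 - 18*s^3 - 102*s^2 + 59*s + 42)
Evaluating the step-4 result (the overall T(s)) at s = 0 gives T(0) = 48/42 = 8/7.

Therefore the answer is 8/7.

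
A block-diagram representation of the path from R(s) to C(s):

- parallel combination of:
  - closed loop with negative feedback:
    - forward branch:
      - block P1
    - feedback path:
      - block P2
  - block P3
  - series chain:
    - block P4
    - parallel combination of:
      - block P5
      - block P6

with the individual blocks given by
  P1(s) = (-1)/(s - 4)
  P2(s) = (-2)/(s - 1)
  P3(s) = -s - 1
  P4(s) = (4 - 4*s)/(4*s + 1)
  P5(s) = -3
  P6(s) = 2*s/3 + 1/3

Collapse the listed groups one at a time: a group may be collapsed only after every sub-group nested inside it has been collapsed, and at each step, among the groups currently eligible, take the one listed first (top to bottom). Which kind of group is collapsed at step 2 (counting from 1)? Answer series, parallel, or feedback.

(1) feedback reduction of P1, P2
(2) sum the parallel branches P5, P6
(3) reduce the series chain P4, (P5+P6)
(4) sum the parallel branches [P1/(1+P1*P2)], P3, (P4*(P5+P6))
So the answer for step 2 is parallel.

Therefore the answer is parallel.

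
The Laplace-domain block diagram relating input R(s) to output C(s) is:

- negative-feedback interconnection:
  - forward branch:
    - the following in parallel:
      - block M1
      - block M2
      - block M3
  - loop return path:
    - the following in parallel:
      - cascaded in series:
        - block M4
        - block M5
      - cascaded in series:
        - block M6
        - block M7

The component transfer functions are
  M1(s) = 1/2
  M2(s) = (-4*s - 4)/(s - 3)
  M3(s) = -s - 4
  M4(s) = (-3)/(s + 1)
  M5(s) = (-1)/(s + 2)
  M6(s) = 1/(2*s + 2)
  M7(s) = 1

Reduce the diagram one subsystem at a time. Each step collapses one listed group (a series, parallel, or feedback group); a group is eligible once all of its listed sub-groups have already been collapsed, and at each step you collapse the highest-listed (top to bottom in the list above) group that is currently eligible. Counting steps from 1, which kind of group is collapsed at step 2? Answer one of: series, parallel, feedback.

[1] parallel reduction of M1, M2, M3
[2] cascade M4, M5
[3] series reduction of M6, M7
[4] add (M4*M5), (M6*M7) (parallel)
[5] close the feedback loop around (M1+M2+M3), ((M4*M5)+(M6*M7))
At step 2 the group reduced is series.

Hence the answer: series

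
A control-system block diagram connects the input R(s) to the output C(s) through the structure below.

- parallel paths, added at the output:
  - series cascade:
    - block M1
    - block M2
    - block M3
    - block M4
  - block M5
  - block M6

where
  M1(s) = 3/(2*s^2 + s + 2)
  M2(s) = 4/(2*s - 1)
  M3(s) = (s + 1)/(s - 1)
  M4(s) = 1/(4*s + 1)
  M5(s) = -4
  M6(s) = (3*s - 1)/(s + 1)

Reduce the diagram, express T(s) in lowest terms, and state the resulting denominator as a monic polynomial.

Answer: s^6 + s^5/4 - s^4/4 - 9*s^3/16 - 7*s^2/8 + 5*s/16 + 1/8

Working:
Step 1: combine M1, M2, M3, M4 in series; result (12*s + 12)/(16*s^5 - 12*s^4 + 8*s^3 - 17*s^2 + 3*s + 2)
Step 2: combine (M1*M2*M3*M4), M5, M6 in parallel; result (-16*s^6 - 68*s^5 + 52*s^4 - 23*s^3 + 94*s^2 + 7*s + 2)/(16*s^6 + 4*s^5 - 4*s^4 - 9*s^3 - 14*s^2 + 5*s + 2)
Step 2 gives the fully reduced T(s), with no common factor left to cancel. The denominator's leading coefficient is 16, so divide each of its coefficients by 16 to get the monic form.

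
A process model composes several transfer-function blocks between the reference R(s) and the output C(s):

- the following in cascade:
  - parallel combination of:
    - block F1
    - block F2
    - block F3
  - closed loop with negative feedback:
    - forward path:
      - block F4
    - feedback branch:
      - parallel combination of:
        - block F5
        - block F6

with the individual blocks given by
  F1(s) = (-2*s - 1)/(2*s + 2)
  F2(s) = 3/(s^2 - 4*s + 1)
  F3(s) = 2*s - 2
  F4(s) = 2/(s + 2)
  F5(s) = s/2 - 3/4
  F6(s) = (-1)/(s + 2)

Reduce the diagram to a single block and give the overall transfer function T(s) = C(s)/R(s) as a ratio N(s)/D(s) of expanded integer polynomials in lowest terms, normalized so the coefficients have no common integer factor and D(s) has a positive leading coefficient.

(1) reduce the parallel group F1, F2, F3 = (4*s^4 - 18*s^3 + 7*s^2 + 24*s + 1)/(2*s^3 - 6*s^2 - 6*s + 2)
(2) reduce the parallel group F5, F6 = (2*s^2 + s - 10)/(4*s + 8)
(3) collapse the loop (F4 forward, (F5+F6) return) = (4*s + 8)/(4*s^2 + 9*s - 2)
(4) series reduction of (F1+F2+F3), [F4/(1+F4*(F5+F6))], giving the overall T(s)

Therefore the answer is (8*s^5 - 20*s^4 - 58*s^3 + 76*s^2 + 98*s + 4)/(4*s^5 - 3*s^4 - 41*s^3 - 17*s^2 + 15*s - 2).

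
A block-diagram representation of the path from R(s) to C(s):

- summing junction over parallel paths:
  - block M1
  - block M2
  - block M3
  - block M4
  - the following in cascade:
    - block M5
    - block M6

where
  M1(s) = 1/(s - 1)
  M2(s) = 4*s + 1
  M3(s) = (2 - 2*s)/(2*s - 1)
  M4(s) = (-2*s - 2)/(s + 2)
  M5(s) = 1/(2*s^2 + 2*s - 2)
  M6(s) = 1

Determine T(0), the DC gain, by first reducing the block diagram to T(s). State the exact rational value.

The answer is -7/2.

Reasoning:
Step 1: multiply M5, M6 (series), giving 1/(2*s^2 + 2*s - 2)
Step 2: parallel reduction of M1, M2, M3, M4, (M5*M6), giving (16*s^6 + 16*s^5 - 46*s^4 + 4*s^3 + 51*s^2 - 49*s + 14)/(4*s^5 + 6*s^4 - 12*s^3 - 8*s^2 + 14*s - 4)
DC gain: substitute s = 0 into T(s) from step 2: T(0) = 14/(-4) = -7/2.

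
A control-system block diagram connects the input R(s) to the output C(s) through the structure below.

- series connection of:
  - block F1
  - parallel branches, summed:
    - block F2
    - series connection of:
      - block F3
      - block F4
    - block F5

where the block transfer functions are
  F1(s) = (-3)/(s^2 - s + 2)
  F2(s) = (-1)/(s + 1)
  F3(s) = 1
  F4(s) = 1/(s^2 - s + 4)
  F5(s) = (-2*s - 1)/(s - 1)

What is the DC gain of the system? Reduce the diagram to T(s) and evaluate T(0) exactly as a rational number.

First reduce the diagram to T(s).

(1) reduce the series chain F3, F4 -> 1/(s^2 - s + 4)
(2) parallel reduction of F2, (F3*F4), F5 -> (-2*s^4 - 2*s^3 - 3*s^2 - 16*s - 1)/(s^4 - s^3 + 3*s^2 + s - 4)
(3) multiply F1, (F2+(F3*F4)+F5) (series) -> (6*s^4 + 6*s^3 + 9*s^2 + 48*s + 3)/(s^6 - 2*s^5 + 6*s^4 - 4*s^3 + s^2 + 6*s - 8)
The step-3 result is T(s). Setting s = 0: T(0) = 3/(-8) = -3/8.

Answer: -3/8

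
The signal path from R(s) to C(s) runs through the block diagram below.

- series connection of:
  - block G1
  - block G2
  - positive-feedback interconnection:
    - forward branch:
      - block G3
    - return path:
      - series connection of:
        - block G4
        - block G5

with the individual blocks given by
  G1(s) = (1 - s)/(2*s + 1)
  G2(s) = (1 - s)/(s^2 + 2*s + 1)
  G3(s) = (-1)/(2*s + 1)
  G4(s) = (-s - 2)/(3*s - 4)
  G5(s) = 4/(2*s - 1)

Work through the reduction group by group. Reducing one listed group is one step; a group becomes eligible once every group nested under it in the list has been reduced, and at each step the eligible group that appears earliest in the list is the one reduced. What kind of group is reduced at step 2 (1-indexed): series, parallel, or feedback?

(1) series reduction of G4, G5
(2) feedback reduction of G3, (G4*G5)
(3) series reduction of G1, G2, [G3/(1-G3*(G4*G5))]
So the answer for step 2 is feedback.

Final answer: feedback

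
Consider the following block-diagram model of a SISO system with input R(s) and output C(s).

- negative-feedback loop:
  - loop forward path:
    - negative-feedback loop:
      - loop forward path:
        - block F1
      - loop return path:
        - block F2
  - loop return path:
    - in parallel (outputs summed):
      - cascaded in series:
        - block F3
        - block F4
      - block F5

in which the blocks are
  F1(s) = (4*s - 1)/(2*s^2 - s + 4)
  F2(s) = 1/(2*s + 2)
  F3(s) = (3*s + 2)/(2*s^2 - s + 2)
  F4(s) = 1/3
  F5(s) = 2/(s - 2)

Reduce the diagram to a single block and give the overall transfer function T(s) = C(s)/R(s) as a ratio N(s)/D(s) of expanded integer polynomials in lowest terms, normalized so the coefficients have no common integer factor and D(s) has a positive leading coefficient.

1. collapse the loop (F1 forward, F2 return); result (8*s^2 + 6*s - 2)/(4*s^3 + 2*s^2 + 10*s + 7)
2. cascade F3, F4; result (3*s + 2)/(6*s^2 - 3*s + 6)
3. reduce the parallel group (F3*F4), F5; result (15*s^2 - 10*s + 8)/(6*s^3 - 15*s^2 + 12*s - 12)
4. apply the feedback formula to [F1/(1+F1*F2)], ((F3*F4)+F5) - this is the overall T(s), already in the required normalized form

Answer: (48*s^5 - 84*s^4 - 6*s^3 + 6*s^2 - 96*s + 24)/(24*s^6 - 48*s^5 + 198*s^4 - 122*s^3 - 35*s^2 + 32*s - 100)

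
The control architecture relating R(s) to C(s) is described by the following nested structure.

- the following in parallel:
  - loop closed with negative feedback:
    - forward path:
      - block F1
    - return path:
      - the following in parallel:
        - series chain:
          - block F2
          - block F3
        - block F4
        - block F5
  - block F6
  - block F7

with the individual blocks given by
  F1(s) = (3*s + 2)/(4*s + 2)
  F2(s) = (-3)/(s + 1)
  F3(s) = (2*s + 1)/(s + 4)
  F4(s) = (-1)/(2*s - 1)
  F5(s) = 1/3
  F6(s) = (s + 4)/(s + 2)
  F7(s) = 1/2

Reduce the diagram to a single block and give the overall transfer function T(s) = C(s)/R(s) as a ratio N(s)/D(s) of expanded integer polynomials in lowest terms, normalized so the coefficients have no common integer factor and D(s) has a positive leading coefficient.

Answer: (126*s^5 + 660*s^4 + 856*s^3 + 3*s^2 - 984*s - 476)/(60*s^5 + 188*s^4 + 124*s^3 - 174*s^2 - 376*s - 152)

Working:
(1) multiply F2, F3 (series) -> (-6*s - 3)/(s^2 + 5*s + 4)
(2) combine (F2*F3), F4, F5 in parallel -> (2*s^3 - 30*s^2 - 12*s - 7)/(6*s^3 + 27*s^2 + 9*s - 12)
(3) reduce the feedback loop with forward F1 and return ((F2*F3)+F4+F5) -> (18*s^4 + 93*s^3 + 81*s^2 - 18*s - 24)/(30*s^4 + 34*s^3 - 6*s^2 - 75*s - 38)
(4) combine [F1/(1+F1*((F2*F3)+F4+F5))], F6, F7 in parallel, which is the overall transfer function T(s) = C(s)/R(s) in lowest terms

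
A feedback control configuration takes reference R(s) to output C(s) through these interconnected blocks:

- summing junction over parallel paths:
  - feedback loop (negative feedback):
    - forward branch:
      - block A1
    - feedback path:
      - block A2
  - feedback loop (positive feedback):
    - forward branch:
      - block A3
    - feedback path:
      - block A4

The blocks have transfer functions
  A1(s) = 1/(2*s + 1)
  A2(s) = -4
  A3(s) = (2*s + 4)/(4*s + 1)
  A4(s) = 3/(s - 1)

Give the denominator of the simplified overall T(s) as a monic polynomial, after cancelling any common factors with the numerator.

The answer is s^3 - 15*s^2/4 + s/8 + 39/8.

Reasoning:
Step 1 - reduce the feedback loop with forward A1 and return A2, giving 1/(2*s - 3)
Step 2 - feedback reduction of A3, A4, giving (2*s^2 + 2*s - 4)/(4*s^2 - 9*s - 13)
Step 3 - parallel reduction of [A1/(1+A1*A2)], [A3/(1-A3*A4)], giving (4*s^3 + 2*s^2 - 23*s - 1)/(8*s^3 - 30*s^2 + s + 39)
That last expression is T(s), already simplified. Scaling its denominator by 1/8 (the reciprocal of the leading coefficient) yields the monic denominator.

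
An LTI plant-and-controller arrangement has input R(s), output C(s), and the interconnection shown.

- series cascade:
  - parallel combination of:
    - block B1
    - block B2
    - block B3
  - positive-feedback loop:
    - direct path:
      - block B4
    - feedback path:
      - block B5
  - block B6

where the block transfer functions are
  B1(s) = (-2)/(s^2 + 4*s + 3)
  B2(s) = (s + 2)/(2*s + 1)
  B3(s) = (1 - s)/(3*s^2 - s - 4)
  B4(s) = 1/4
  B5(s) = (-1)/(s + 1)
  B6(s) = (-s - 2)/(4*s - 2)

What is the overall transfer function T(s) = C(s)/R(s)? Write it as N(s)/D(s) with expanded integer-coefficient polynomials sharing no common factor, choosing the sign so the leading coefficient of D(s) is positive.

Answer: (-3*s^5 - 18*s^4 - 16*s^3 + 28*s^2 + 37*s + 26)/(96*s^5 + 280*s^4 - 208*s^3 - 550*s^2 + 46*s + 120)

Working:
Step 1 - reduce the parallel group B1, B2, B3, giving (3*s^4 + 12*s^3 - 8*s^2 - 12*s - 13)/(6*s^4 + 19*s^3 - 6*s^2 - 31*s - 12)
Step 2 - close the feedback loop around B4, B5, giving (s + 1)/(4*s + 5)
Step 3 - cascade (B1+B2+B3), [B4/(1-B4*B5)], B6: this yields T(s), and no further normalization is needed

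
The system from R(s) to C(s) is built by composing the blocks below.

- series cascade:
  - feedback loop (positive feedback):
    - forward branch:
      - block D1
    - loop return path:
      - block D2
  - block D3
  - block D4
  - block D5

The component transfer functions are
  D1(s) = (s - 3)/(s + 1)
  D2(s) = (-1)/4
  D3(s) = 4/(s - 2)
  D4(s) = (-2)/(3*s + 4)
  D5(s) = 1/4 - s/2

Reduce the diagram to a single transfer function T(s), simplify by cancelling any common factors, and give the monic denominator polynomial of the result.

Step 1 - apply the feedback formula to D1, D2; result (4*s - 12)/(5*s + 1)
Step 2 - combine [D1/(1-D1*D2)], D3, D4, D5 in series; result (16*s^2 - 56*s + 24)/(15*s^3 - 7*s^2 - 42*s - 8)
Step 2 gives the fully reduced T(s), with no common factor left to cancel. The denominator's leading coefficient is 15, so divide each of its coefficients by 15 to get the monic form.

Therefore the answer is s^3 - 7*s^2/15 - 14*s/5 - 8/15.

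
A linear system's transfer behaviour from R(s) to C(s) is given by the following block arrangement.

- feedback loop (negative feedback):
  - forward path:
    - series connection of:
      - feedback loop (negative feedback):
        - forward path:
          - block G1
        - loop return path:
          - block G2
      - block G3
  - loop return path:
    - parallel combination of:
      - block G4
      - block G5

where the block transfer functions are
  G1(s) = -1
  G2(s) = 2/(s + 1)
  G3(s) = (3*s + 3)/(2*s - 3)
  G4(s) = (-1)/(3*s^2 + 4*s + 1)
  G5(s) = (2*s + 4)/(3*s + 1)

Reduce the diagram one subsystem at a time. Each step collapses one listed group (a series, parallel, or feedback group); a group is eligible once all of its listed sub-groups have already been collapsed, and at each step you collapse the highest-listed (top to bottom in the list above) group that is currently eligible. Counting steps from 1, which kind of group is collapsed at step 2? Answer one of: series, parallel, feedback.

Answer: series

Working:
[1] collapse the loop (G1 forward, G2 return)
[2] multiply [G1/(1+G1*G2)], G3 (series)
[3] add G4, G5 (parallel)
[4] apply the feedback formula to ([G1/(1+G1*G2)]*G3), (G4+G5)
So the answer for step 2 is series.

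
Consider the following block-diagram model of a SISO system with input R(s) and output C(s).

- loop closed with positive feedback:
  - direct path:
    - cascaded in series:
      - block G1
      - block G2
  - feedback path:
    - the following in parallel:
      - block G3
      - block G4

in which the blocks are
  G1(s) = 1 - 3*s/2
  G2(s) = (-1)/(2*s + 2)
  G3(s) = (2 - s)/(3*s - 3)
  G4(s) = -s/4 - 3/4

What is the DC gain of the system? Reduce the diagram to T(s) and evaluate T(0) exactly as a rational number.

First reduce the diagram to T(s).

Step 1: series reduction of G1, G2 = (3*s - 2)/(4*s + 4)
Step 2: sum the parallel branches G3, G4 = (-3*s^2 - 10*s + 17)/(12*s - 12)
Step 3: feedback reduction of (G1*G2), (G3+G4) = (36*s^2 - 60*s + 24)/(9*s^3 + 72*s^2 - 71*s - 14)
Step 3 gives the overall T(s). Then T(0) = 24/(-14) = -12/7.

Answer: -12/7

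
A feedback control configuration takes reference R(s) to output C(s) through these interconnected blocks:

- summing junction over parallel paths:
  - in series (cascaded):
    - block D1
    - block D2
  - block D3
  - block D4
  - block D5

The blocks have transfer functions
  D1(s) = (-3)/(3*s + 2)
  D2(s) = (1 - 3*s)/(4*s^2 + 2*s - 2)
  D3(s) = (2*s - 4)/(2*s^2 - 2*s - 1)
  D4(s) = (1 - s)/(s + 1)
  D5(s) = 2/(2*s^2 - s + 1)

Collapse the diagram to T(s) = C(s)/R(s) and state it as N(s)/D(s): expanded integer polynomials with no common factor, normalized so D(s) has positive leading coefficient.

Reducing step by step:

Step 1 - reduce the series chain D1, D2 -> (9*s - 3)/(12*s^3 + 14*s^2 - 2*s - 4)
Step 2 - combine (D1*D2), D3, D4, D5 in parallel, which is the overall transfer function T(s) = C(s)/R(s) in lowest terms

Answer: (-48*s^6 + 208*s^5 - 248*s^4 + 94*s^3 - 68*s^2 - 35*s + 31)/(48*s^6 - 64*s^5 - 4*s^4 + 16*s^3 - 22*s^2 + 2*s + 4)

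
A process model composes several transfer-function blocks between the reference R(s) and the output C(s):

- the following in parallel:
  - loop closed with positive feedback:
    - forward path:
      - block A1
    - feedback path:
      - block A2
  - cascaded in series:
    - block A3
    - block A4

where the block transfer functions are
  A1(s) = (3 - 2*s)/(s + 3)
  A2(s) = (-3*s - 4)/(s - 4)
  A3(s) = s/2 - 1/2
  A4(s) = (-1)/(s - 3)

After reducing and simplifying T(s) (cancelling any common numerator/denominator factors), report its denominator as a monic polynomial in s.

1. feedback reduction of A1, A2 gives (2*s^2 - 11*s + 12)/(5*s^2)
2. combine A3, A4 in series gives (1 - s)/(2*s - 6)
3. combine [A1/(1-A1*A2)], (A3*A4) in parallel gives (-s^3 - 29*s^2 + 90*s - 72)/(10*s^3 - 30*s^2)
That last expression is T(s), already simplified. Scaling its denominator by 1/10 (the reciprocal of the leading coefficient) yields the monic denominator.

Hence the answer: s^3 - 3*s^2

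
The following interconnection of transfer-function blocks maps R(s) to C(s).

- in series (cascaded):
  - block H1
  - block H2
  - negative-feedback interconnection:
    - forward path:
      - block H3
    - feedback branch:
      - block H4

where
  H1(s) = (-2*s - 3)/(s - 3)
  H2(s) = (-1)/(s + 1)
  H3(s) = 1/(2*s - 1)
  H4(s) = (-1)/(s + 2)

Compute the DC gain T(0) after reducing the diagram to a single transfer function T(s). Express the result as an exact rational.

Step 1 - apply the feedback formula to H3, H4; result (s + 2)/(2*s^2 + 3*s - 3)
Step 2 - multiply H1, H2, [H3/(1+H3*H4)] (series); result (2*s^2 + 7*s + 6)/(2*s^4 - s^3 - 15*s^2 - 3*s + 9)
The step-2 result is T(s). Setting s = 0: T(0) = 6/9 = 2/3.

Therefore the answer is 2/3.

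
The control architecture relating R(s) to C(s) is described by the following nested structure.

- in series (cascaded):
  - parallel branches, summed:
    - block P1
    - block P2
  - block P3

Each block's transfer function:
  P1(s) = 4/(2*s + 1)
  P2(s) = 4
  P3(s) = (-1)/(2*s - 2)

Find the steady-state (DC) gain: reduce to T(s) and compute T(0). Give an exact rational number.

Step 1: add P1, P2 (parallel) = (8*s + 8)/(2*s + 1)
Step 2: series reduction of (P1+P2), P3 = (-4*s - 4)/(2*s^2 - s - 1)
That last expression is T(s); at s = 0 only the constant terms survive, so T(0) = -4/(-1) = 4.

Answer: 4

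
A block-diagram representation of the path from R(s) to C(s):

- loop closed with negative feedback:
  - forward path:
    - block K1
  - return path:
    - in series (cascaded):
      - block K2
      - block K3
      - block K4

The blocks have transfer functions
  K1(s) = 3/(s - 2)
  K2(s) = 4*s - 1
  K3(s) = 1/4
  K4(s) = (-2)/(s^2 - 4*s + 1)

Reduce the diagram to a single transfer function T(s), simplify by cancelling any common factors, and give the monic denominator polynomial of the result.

Step 1: reduce the series chain K2, K3, K4: (1 - 4*s)/(2*s^2 - 8*s + 2)
Step 2: collapse the loop (K1 forward, (K2*K3*K4) return): (6*s^2 - 24*s + 6)/(2*s^3 - 12*s^2 + 6*s - 1)
No further cancellation is possible in the step-2 result, so that is T(s). Its denominator becomes monic after dividing by the leading coefficient 2.

Therefore the answer is s^3 - 6*s^2 + 3*s - 1/2.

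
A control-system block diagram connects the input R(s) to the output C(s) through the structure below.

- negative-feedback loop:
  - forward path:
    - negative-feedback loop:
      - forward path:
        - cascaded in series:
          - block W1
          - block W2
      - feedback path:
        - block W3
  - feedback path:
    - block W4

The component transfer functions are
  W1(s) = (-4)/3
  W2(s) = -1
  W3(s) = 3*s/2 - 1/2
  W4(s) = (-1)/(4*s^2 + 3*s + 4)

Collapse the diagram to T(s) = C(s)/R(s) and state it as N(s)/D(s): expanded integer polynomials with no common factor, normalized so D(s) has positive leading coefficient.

Step 1 - combine W1, W2 in series: 4/3
Step 2 - apply the feedback formula to (W1*W2), W3: 4/(6*s + 1)
Step 3 - reduce the feedback loop with forward [(W1*W2)/(1+(W1*W2)*W3)] and return W4, giving the overall T(s)

Therefore the answer is (16*s^2 + 12*s + 16)/(24*s^3 + 22*s^2 + 27*s).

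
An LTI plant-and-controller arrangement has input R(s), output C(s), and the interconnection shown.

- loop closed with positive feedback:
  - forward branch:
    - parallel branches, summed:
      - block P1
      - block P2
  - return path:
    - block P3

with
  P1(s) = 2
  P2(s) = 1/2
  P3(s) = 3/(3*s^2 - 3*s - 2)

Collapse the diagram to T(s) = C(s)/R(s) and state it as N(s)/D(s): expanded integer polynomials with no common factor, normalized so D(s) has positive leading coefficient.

Answer: (15*s^2 - 15*s - 10)/(6*s^2 - 6*s - 19)

Working:
Step 1: add P1, P2 (parallel) gives 5/2
Step 2: collapse the loop ((P1+P2) forward, P3 return): this yields T(s), and no further normalization is needed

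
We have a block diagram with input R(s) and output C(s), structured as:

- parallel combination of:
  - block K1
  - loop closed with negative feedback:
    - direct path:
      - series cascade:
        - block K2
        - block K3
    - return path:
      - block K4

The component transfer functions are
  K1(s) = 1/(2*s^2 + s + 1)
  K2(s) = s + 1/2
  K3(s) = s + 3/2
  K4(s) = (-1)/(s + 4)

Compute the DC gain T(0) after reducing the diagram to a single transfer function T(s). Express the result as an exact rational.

Answer: 25/13

Working:
[1] reduce the series chain K2, K3 = s^2 + 2*s + 3/4
[2] apply the feedback formula to (K2*K3), K4 = (-4*s^3 - 24*s^2 - 35*s - 12)/(4*s^2 + 4*s - 13)
[3] reduce the parallel group K1, [(K2*K3)/(1+(K2*K3)*K4)] = (-8*s^5 - 52*s^4 - 98*s^3 - 79*s^2 - 43*s - 25)/(8*s^4 + 12*s^3 - 18*s^2 - 9*s - 13)
That last expression is T(s); at s = 0 only the constant terms survive, so T(0) = -25/(-13) = 25/13.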